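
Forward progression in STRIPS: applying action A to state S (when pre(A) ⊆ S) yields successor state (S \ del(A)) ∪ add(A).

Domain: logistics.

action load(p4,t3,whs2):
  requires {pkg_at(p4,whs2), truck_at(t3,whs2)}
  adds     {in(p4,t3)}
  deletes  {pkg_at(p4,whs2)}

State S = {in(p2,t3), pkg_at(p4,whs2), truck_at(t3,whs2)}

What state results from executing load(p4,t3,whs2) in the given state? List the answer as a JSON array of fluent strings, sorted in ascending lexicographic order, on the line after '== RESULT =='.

Progress:
  pre ⊆ S: {pkg_at(p4,whs2), truck_at(t3,whs2)} ⊆ S  — applicable
  S \ del = {in(p2,t3), truck_at(t3,whs2)}
  ∪ add   = {in(p2,t3), in(p4,t3), truck_at(t3,whs2)}

== RESULT ==
["in(p2,t3)", "in(p4,t3)", "truck_at(t3,whs2)"]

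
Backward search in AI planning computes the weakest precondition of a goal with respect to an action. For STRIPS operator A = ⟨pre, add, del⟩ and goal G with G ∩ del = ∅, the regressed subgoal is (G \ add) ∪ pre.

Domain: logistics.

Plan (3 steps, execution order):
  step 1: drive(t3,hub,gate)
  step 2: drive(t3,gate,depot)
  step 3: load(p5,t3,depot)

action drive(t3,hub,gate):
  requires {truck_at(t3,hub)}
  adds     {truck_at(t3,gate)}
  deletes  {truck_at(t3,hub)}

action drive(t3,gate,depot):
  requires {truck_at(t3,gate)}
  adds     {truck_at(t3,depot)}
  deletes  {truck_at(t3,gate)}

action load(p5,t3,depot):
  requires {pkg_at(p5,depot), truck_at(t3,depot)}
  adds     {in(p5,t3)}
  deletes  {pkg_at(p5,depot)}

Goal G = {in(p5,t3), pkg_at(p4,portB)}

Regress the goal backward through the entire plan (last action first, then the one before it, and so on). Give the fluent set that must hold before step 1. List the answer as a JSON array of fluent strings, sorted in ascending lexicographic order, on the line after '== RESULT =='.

Regress step by step:
  through step 3 (load(p5,t3,depot)): drop {in(p5,t3)}, keep {pkg_at(p4,portB)}, require {pkg_at(p5,depot), truck_at(t3,depot)}
    → {pkg_at(p4,portB), pkg_at(p5,depot), truck_at(t3,depot)}
  through step 2 (drive(t3,gate,depot)): drop {truck_at(t3,depot)}, keep {pkg_at(p4,portB), pkg_at(p5,depot)}, require {truck_at(t3,gate)}
    → {pkg_at(p4,portB), pkg_at(p5,depot), truck_at(t3,gate)}
  through step 1 (drive(t3,hub,gate)): drop {truck_at(t3,gate)}, keep {pkg_at(p4,portB), pkg_at(p5,depot)}, require {truck_at(t3,hub)}
    → {pkg_at(p4,portB), pkg_at(p5,depot), truck_at(t3,hub)}

== RESULT ==
["pkg_at(p4,portB)", "pkg_at(p5,depot)", "truck_at(t3,hub)"]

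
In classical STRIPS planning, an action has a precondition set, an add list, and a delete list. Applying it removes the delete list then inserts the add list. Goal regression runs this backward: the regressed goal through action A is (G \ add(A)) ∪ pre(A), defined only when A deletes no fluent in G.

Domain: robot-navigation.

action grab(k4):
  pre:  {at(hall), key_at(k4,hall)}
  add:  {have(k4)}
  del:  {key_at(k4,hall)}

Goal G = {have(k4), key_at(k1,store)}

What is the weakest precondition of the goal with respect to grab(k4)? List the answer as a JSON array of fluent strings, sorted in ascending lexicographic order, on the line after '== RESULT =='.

Regress:
  G ∩ del = {}  (empty — regression defined)
  G \ add = {have(k4), key_at(k1,store)} \ {have(k4)} = {key_at(k1,store)}
  ∪ pre   = {key_at(k1,store)} ∪ {at(hall), key_at(k4,hall)}
          = {at(hall), key_at(k1,store), key_at(k4,hall)}

== RESULT ==
["at(hall)", "key_at(k1,store)", "key_at(k4,hall)"]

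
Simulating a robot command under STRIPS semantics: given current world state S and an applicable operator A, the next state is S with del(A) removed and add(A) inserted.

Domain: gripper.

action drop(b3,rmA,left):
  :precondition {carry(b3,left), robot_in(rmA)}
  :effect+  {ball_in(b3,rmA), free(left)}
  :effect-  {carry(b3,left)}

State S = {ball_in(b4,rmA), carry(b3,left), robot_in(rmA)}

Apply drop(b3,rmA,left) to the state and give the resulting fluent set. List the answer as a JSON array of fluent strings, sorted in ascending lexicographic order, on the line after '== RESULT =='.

Progress:
  pre ⊆ S: {carry(b3,left), robot_in(rmA)} ⊆ S  — applicable
  S \ del = {ball_in(b4,rmA), robot_in(rmA)}
  ∪ add   = {ball_in(b3,rmA), ball_in(b4,rmA), free(left), robot_in(rmA)}

== RESULT ==
["ball_in(b3,rmA)", "ball_in(b4,rmA)", "free(left)", "robot_in(rmA)"]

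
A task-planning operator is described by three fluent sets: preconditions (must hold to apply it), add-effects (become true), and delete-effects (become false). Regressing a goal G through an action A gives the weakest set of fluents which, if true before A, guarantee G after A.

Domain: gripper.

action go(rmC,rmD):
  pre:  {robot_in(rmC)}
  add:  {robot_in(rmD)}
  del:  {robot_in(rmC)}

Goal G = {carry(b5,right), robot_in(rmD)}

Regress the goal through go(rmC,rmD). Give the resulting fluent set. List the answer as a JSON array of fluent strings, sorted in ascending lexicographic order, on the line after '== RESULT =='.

Regress:
  G ∩ del = {}  (empty — regression defined)
  G \ add = {carry(b5,right), robot_in(rmD)} \ {robot_in(rmD)} = {carry(b5,right)}
  ∪ pre   = {carry(b5,right)} ∪ {robot_in(rmC)}
          = {carry(b5,right), robot_in(rmC)}

== RESULT ==
["carry(b5,right)", "robot_in(rmC)"]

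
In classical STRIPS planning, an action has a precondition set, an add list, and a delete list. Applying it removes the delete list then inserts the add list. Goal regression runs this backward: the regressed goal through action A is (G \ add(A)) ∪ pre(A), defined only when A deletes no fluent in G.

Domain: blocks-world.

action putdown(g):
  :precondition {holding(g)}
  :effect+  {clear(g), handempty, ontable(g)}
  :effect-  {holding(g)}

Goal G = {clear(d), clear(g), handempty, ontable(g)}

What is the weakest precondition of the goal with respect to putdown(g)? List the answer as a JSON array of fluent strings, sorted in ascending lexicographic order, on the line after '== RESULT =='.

Compute (G \ add) ∪ pre:
  G ∩ del = {}  (empty — regression defined)
  G \ add = {clear(d), clear(g), handempty, ontable(g)} \ {clear(g), handempty, ontable(g)} = {clear(d)}
  ∪ pre   = {clear(d)} ∪ {holding(g)}
          = {clear(d), holding(g)}

== RESULT ==
["clear(d)", "holding(g)"]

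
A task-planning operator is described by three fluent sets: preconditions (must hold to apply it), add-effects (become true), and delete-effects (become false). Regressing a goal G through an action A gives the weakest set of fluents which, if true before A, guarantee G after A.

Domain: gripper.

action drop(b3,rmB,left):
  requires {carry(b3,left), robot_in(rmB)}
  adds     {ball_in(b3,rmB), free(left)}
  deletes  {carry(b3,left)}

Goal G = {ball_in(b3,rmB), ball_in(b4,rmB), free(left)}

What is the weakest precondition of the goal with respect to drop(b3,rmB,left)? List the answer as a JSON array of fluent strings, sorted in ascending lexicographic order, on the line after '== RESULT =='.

Regress:
  G ∩ del = {}  (empty — regression defined)
  G \ add = {ball_in(b3,rmB), ball_in(b4,rmB), free(left)} \ {ball_in(b3,rmB), free(left)} = {ball_in(b4,rmB)}
  ∪ pre   = {ball_in(b4,rmB)} ∪ {carry(b3,left), robot_in(rmB)}
          = {ball_in(b4,rmB), carry(b3,left), robot_in(rmB)}

== RESULT ==
["ball_in(b4,rmB)", "carry(b3,left)", "robot_in(rmB)"]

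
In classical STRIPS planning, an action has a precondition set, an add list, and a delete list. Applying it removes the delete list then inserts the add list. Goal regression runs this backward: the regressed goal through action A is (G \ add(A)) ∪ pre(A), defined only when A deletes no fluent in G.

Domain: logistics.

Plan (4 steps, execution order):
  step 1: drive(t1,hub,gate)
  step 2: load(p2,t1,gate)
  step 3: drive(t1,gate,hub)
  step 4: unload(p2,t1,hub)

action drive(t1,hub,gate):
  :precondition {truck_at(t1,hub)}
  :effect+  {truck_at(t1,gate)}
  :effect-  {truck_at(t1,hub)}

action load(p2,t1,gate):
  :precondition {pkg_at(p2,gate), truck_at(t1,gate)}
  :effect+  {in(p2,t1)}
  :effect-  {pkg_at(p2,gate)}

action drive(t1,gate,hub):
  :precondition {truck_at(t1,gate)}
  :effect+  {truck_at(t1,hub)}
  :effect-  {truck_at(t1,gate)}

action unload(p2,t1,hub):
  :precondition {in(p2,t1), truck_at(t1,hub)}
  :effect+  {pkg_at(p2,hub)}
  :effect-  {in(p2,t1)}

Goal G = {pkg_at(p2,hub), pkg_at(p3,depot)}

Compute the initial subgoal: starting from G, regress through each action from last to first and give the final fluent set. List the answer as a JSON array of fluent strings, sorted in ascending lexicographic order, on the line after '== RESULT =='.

Regress step by step:
  through step 4 (unload(p2,t1,hub)): drop {pkg_at(p2,hub)}, keep {pkg_at(p3,depot)}, require {in(p2,t1), truck_at(t1,hub)}
    → {in(p2,t1), pkg_at(p3,depot), truck_at(t1,hub)}
  through step 3 (drive(t1,gate,hub)): drop {truck_at(t1,hub)}, keep {in(p2,t1), pkg_at(p3,depot)}, require {truck_at(t1,gate)}
    → {in(p2,t1), pkg_at(p3,depot), truck_at(t1,gate)}
  through step 2 (load(p2,t1,gate)): drop {in(p2,t1)}, keep {pkg_at(p3,depot), truck_at(t1,gate)}, require {pkg_at(p2,gate), truck_at(t1,gate)}
    → {pkg_at(p2,gate), pkg_at(p3,depot), truck_at(t1,gate)}
  through step 1 (drive(t1,hub,gate)): drop {truck_at(t1,gate)}, keep {pkg_at(p2,gate), pkg_at(p3,depot)}, require {truck_at(t1,hub)}
    → {pkg_at(p2,gate), pkg_at(p3,depot), truck_at(t1,hub)}

== RESULT ==
["pkg_at(p2,gate)", "pkg_at(p3,depot)", "truck_at(t1,hub)"]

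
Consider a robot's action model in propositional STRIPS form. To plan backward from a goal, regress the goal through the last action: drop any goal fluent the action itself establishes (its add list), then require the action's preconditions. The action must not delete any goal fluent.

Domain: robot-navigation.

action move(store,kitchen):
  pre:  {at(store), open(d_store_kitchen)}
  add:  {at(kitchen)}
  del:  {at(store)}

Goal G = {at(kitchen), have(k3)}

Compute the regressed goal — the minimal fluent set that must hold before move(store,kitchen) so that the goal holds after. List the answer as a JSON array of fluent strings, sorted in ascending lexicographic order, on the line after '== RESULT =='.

Compute (G \ add) ∪ pre:
  G ∩ del = {}  (empty — regression defined)
  G \ add = {at(kitchen), have(k3)} \ {at(kitchen)} = {have(k3)}
  ∪ pre   = {have(k3)} ∪ {at(store), open(d_store_kitchen)}
          = {at(store), have(k3), open(d_store_kitchen)}

== RESULT ==
["at(store)", "have(k3)", "open(d_store_kitchen)"]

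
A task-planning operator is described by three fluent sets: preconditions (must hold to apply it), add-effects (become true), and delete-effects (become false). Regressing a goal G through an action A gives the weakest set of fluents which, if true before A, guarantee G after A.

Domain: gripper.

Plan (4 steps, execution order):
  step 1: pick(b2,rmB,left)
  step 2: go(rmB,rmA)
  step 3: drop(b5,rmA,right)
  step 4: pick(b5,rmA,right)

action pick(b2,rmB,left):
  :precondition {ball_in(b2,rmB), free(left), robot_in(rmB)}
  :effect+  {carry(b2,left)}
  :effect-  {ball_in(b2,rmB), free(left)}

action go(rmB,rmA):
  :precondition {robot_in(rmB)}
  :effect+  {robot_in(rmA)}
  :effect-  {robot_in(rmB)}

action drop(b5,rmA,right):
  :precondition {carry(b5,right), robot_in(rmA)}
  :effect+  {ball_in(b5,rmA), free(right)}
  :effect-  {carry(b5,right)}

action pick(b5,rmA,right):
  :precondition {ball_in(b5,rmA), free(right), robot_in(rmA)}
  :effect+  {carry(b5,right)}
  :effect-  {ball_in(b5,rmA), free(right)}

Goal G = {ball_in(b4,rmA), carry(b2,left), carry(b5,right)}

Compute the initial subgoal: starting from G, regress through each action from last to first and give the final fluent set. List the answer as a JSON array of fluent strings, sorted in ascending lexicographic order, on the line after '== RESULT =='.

Regress step by step:
  through step 4 (pick(b5,rmA,right)): drop {carry(b5,right)}, keep {ball_in(b4,rmA), carry(b2,left)}, require {ball_in(b5,rmA), free(right), robot_in(rmA)}
    → {ball_in(b4,rmA), ball_in(b5,rmA), carry(b2,left), free(right), robot_in(rmA)}
  through step 3 (drop(b5,rmA,right)): drop {ball_in(b5,rmA), free(right)}, keep {ball_in(b4,rmA), carry(b2,left), robot_in(rmA)}, require {carry(b5,right), robot_in(rmA)}
    → {ball_in(b4,rmA), carry(b2,left), carry(b5,right), robot_in(rmA)}
  through step 2 (go(rmB,rmA)): drop {robot_in(rmA)}, keep {ball_in(b4,rmA), carry(b2,left), carry(b5,right)}, require {robot_in(rmB)}
    → {ball_in(b4,rmA), carry(b2,left), carry(b5,right), robot_in(rmB)}
  through step 1 (pick(b2,rmB,left)): drop {carry(b2,left)}, keep {ball_in(b4,rmA), carry(b5,right), robot_in(rmB)}, require {ball_in(b2,rmB), free(left), robot_in(rmB)}
    → {ball_in(b2,rmB), ball_in(b4,rmA), carry(b5,right), free(left), robot_in(rmB)}

== RESULT ==
["ball_in(b2,rmB)", "ball_in(b4,rmA)", "carry(b5,right)", "free(left)", "robot_in(rmB)"]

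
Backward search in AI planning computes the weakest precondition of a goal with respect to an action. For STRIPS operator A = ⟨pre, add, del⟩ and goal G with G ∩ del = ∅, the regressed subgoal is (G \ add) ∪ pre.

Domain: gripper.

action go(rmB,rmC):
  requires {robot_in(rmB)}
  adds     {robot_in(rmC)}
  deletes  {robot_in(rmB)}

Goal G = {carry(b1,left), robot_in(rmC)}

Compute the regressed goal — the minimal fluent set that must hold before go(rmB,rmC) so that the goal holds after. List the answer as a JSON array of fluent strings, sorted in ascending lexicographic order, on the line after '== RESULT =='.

Regress:
  G ∩ del = {}  (empty — regression defined)
  G \ add = {carry(b1,left), robot_in(rmC)} \ {robot_in(rmC)} = {carry(b1,left)}
  ∪ pre   = {carry(b1,left)} ∪ {robot_in(rmB)}
          = {carry(b1,left), robot_in(rmB)}

== RESULT ==
["carry(b1,left)", "robot_in(rmB)"]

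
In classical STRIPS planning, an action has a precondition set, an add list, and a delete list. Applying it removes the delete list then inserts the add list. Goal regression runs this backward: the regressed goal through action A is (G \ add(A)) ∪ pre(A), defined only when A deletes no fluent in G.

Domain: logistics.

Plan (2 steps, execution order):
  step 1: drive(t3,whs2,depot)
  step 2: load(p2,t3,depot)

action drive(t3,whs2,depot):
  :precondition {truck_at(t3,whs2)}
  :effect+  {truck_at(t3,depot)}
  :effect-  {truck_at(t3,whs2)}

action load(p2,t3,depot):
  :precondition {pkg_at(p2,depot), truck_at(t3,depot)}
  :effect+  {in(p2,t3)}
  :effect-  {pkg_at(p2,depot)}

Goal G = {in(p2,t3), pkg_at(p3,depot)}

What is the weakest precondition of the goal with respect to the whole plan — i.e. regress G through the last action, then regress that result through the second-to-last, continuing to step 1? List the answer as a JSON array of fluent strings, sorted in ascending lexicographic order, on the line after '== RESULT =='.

Work backward from the goal:
  through step 2 (load(p2,t3,depot)): drop {in(p2,t3)}, keep {pkg_at(p3,depot)}, require {pkg_at(p2,depot), truck_at(t3,depot)}
    → {pkg_at(p2,depot), pkg_at(p3,depot), truck_at(t3,depot)}
  through step 1 (drive(t3,whs2,depot)): drop {truck_at(t3,depot)}, keep {pkg_at(p2,depot), pkg_at(p3,depot)}, require {truck_at(t3,whs2)}
    → {pkg_at(p2,depot), pkg_at(p3,depot), truck_at(t3,whs2)}

== RESULT ==
["pkg_at(p2,depot)", "pkg_at(p3,depot)", "truck_at(t3,whs2)"]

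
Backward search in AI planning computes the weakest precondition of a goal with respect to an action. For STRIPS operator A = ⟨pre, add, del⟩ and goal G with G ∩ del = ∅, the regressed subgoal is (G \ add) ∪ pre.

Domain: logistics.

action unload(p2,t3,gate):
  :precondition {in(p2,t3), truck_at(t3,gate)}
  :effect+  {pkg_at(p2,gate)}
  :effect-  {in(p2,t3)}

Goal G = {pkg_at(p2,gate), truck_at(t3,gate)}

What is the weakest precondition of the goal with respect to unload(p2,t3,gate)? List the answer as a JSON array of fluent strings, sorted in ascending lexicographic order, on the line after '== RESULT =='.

Compute (G \ add) ∪ pre:
  G ∩ del = {}  (empty — regression defined)
  G \ add = {pkg_at(p2,gate), truck_at(t3,gate)} \ {pkg_at(p2,gate)} = {truck_at(t3,gate)}
  ∪ pre   = {truck_at(t3,gate)} ∪ {in(p2,t3), truck_at(t3,gate)}
          = {in(p2,t3), truck_at(t3,gate)}

== RESULT ==
["in(p2,t3)", "truck_at(t3,gate)"]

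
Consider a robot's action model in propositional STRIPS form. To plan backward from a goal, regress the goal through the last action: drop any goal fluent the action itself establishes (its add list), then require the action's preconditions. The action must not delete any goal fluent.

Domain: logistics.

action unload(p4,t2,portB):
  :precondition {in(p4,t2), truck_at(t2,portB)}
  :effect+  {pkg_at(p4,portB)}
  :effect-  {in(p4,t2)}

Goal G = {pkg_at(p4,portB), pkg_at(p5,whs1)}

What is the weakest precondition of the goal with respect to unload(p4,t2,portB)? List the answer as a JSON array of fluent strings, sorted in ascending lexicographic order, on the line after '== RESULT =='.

Regress:
  G ∩ del = {}  (empty — regression defined)
  G \ add = {pkg_at(p4,portB), pkg_at(p5,whs1)} \ {pkg_at(p4,portB)} = {pkg_at(p5,whs1)}
  ∪ pre   = {pkg_at(p5,whs1)} ∪ {in(p4,t2), truck_at(t2,portB)}
          = {in(p4,t2), pkg_at(p5,whs1), truck_at(t2,portB)}

== RESULT ==
["in(p4,t2)", "pkg_at(p5,whs1)", "truck_at(t2,portB)"]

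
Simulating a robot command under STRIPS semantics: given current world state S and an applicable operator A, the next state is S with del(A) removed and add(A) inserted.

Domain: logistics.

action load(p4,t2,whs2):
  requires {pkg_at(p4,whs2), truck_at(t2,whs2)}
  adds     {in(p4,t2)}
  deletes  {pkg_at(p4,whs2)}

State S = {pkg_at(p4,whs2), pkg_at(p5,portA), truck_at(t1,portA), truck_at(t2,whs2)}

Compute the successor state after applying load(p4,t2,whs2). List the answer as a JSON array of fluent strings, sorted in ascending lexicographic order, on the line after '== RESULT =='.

Compute (S \ del) ∪ add:
  pre ⊆ S: {pkg_at(p4,whs2), truck_at(t2,whs2)} ⊆ S  — applicable
  S \ del = {pkg_at(p5,portA), truck_at(t1,portA), truck_at(t2,whs2)}
  ∪ add   = {in(p4,t2), pkg_at(p5,portA), truck_at(t1,portA), truck_at(t2,whs2)}

== RESULT ==
["in(p4,t2)", "pkg_at(p5,portA)", "truck_at(t1,portA)", "truck_at(t2,whs2)"]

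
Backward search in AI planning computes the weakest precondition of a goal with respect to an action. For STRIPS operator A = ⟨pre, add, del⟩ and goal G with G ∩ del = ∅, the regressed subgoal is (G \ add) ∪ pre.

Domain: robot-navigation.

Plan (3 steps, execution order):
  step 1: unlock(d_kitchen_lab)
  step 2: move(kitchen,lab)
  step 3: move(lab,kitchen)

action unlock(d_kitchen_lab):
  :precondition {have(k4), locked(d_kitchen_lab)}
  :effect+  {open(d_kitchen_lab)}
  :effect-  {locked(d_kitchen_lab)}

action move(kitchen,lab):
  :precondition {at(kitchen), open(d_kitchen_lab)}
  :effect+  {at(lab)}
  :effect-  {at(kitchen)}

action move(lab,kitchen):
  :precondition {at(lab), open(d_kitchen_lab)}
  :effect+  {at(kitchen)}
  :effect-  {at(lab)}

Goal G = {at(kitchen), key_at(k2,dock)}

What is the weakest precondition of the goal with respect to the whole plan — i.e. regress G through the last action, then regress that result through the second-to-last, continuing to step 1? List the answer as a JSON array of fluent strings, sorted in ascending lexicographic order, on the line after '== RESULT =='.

Work backward from the goal:
  through step 3 (move(lab,kitchen)): drop {at(kitchen)}, keep {key_at(k2,dock)}, require {at(lab), open(d_kitchen_lab)}
    → {at(lab), key_at(k2,dock), open(d_kitchen_lab)}
  through step 2 (move(kitchen,lab)): drop {at(lab)}, keep {key_at(k2,dock), open(d_kitchen_lab)}, require {at(kitchen), open(d_kitchen_lab)}
    → {at(kitchen), key_at(k2,dock), open(d_kitchen_lab)}
  through step 1 (unlock(d_kitchen_lab)): drop {open(d_kitchen_lab)}, keep {at(kitchen), key_at(k2,dock)}, require {have(k4), locked(d_kitchen_lab)}
    → {at(kitchen), have(k4), key_at(k2,dock), locked(d_kitchen_lab)}

== RESULT ==
["at(kitchen)", "have(k4)", "key_at(k2,dock)", "locked(d_kitchen_lab)"]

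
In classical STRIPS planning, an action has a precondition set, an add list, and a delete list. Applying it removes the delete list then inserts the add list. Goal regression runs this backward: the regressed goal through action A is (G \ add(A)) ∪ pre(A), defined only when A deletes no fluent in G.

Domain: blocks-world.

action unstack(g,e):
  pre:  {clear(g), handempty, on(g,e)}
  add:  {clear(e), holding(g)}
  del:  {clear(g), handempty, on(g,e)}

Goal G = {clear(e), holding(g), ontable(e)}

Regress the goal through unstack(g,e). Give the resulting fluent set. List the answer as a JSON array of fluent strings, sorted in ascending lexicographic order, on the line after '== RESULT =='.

Regress:
  G ∩ del = {}  (empty — regression defined)
  G \ add = {clear(e), holding(g), ontable(e)} \ {clear(e), holding(g)} = {ontable(e)}
  ∪ pre   = {ontable(e)} ∪ {clear(g), handempty, on(g,e)}
          = {clear(g), handempty, on(g,e), ontable(e)}

== RESULT ==
["clear(g)", "handempty", "on(g,e)", "ontable(e)"]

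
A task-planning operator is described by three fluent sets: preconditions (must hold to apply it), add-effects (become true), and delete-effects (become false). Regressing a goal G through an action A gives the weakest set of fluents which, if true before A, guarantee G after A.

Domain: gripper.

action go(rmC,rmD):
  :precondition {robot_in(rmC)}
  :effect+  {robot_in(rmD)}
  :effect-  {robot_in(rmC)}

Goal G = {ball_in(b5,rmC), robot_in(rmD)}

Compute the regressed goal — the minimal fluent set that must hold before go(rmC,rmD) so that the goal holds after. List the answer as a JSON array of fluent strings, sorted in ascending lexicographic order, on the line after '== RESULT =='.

Compute (G \ add) ∪ pre:
  G ∩ del = {}  (empty — regression defined)
  G \ add = {ball_in(b5,rmC), robot_in(rmD)} \ {robot_in(rmD)} = {ball_in(b5,rmC)}
  ∪ pre   = {ball_in(b5,rmC)} ∪ {robot_in(rmC)}
          = {ball_in(b5,rmC), robot_in(rmC)}

== RESULT ==
["ball_in(b5,rmC)", "robot_in(rmC)"]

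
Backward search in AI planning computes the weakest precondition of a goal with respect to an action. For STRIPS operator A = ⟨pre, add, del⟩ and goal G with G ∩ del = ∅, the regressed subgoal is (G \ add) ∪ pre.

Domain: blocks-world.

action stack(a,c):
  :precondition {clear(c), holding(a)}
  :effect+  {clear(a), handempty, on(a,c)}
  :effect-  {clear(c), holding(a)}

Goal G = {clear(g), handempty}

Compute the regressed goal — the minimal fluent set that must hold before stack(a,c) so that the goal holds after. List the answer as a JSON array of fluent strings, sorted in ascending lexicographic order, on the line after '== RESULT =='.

Compute (G \ add) ∪ pre:
  G ∩ del = {}  (empty — regression defined)
  G \ add = {clear(g), handempty} \ {clear(a), handempty, on(a,c)} = {clear(g)}
  ∪ pre   = {clear(g)} ∪ {clear(c), holding(a)}
          = {clear(c), clear(g), holding(a)}

== RESULT ==
["clear(c)", "clear(g)", "holding(a)"]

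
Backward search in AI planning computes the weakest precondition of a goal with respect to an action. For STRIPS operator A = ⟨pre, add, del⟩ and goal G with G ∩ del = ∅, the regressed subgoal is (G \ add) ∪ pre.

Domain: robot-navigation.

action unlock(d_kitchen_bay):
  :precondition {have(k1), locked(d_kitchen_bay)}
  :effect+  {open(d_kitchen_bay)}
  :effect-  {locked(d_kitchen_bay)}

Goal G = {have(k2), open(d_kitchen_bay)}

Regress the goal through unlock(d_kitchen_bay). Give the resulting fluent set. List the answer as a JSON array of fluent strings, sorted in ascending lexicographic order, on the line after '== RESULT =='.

Regress:
  G ∩ del = {}  (empty — regression defined)
  G \ add = {have(k2), open(d_kitchen_bay)} \ {open(d_kitchen_bay)} = {have(k2)}
  ∪ pre   = {have(k2)} ∪ {have(k1), locked(d_kitchen_bay)}
          = {have(k1), have(k2), locked(d_kitchen_bay)}

== RESULT ==
["have(k1)", "have(k2)", "locked(d_kitchen_bay)"]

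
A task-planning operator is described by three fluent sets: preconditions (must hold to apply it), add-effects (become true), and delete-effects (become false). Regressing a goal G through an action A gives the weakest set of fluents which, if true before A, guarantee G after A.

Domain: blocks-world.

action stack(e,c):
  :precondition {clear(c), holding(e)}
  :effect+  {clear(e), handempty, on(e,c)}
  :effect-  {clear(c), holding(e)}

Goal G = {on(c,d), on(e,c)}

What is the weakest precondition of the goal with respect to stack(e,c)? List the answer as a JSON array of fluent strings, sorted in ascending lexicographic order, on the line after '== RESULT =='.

Compute (G \ add) ∪ pre:
  G ∩ del = {}  (empty — regression defined)
  G \ add = {on(c,d), on(e,c)} \ {clear(e), handempty, on(e,c)} = {on(c,d)}
  ∪ pre   = {on(c,d)} ∪ {clear(c), holding(e)}
          = {clear(c), holding(e), on(c,d)}

== RESULT ==
["clear(c)", "holding(e)", "on(c,d)"]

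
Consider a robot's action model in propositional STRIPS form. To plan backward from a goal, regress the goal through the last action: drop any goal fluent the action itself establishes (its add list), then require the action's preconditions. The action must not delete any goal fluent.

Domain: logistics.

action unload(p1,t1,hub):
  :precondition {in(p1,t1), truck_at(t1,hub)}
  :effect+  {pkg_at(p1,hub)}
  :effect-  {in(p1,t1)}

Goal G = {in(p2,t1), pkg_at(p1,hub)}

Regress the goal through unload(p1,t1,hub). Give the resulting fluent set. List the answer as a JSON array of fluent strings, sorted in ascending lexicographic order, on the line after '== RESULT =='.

Compute (G \ add) ∪ pre:
  G ∩ del = {}  (empty — regression defined)
  G \ add = {in(p2,t1), pkg_at(p1,hub)} \ {pkg_at(p1,hub)} = {in(p2,t1)}
  ∪ pre   = {in(p2,t1)} ∪ {in(p1,t1), truck_at(t1,hub)}
          = {in(p1,t1), in(p2,t1), truck_at(t1,hub)}

== RESULT ==
["in(p1,t1)", "in(p2,t1)", "truck_at(t1,hub)"]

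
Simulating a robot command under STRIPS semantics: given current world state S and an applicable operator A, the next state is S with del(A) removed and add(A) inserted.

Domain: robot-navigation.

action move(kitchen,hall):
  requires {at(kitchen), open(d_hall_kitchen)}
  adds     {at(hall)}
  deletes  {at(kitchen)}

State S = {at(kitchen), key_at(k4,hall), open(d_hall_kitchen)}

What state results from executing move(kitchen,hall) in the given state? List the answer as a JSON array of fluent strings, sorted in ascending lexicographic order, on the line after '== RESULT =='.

Progress:
  pre ⊆ S: {at(kitchen), open(d_hall_kitchen)} ⊆ S  — applicable
  S \ del = {key_at(k4,hall), open(d_hall_kitchen)}
  ∪ add   = {at(hall), key_at(k4,hall), open(d_hall_kitchen)}

== RESULT ==
["at(hall)", "key_at(k4,hall)", "open(d_hall_kitchen)"]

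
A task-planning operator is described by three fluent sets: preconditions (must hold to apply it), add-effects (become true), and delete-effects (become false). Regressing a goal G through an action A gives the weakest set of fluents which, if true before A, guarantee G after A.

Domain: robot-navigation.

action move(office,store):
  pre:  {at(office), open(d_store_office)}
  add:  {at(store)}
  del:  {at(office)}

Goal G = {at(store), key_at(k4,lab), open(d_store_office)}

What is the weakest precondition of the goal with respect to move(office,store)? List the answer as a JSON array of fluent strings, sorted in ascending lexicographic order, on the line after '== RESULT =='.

Regress:
  G ∩ del = {}  (empty — regression defined)
  G \ add = {at(store), key_at(k4,lab), open(d_store_office)} \ {at(store)} = {key_at(k4,lab), open(d_store_office)}
  ∪ pre   = {key_at(k4,lab), open(d_store_office)} ∪ {at(office), open(d_store_office)}
          = {at(office), key_at(k4,lab), open(d_store_office)}

== RESULT ==
["at(office)", "key_at(k4,lab)", "open(d_store_office)"]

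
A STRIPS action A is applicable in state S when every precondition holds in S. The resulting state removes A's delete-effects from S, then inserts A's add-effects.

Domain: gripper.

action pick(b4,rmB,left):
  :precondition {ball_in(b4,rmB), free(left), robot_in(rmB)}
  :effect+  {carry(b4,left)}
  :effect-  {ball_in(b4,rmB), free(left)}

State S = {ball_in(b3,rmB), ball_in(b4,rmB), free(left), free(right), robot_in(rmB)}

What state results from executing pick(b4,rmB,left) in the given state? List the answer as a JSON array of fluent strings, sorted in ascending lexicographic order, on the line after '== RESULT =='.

Compute (S \ del) ∪ add:
  pre ⊆ S: {ball_in(b4,rmB), free(left), robot_in(rmB)} ⊆ S  — applicable
  S \ del = {ball_in(b3,rmB), free(right), robot_in(rmB)}
  ∪ add   = {ball_in(b3,rmB), carry(b4,left), free(right), robot_in(rmB)}

== RESULT ==
["ball_in(b3,rmB)", "carry(b4,left)", "free(right)", "robot_in(rmB)"]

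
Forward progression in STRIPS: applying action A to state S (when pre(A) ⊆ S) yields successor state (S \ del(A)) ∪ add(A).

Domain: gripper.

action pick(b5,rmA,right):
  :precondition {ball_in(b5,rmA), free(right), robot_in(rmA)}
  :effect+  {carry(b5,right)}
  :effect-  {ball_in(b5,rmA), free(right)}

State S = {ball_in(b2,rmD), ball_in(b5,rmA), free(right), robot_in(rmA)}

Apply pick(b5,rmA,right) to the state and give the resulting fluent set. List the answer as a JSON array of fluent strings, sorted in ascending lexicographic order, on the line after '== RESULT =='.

Compute (S \ del) ∪ add:
  pre ⊆ S: {ball_in(b5,rmA), free(right), robot_in(rmA)} ⊆ S  — applicable
  S \ del = {ball_in(b2,rmD), robot_in(rmA)}
  ∪ add   = {ball_in(b2,rmD), carry(b5,right), robot_in(rmA)}

== RESULT ==
["ball_in(b2,rmD)", "carry(b5,right)", "robot_in(rmA)"]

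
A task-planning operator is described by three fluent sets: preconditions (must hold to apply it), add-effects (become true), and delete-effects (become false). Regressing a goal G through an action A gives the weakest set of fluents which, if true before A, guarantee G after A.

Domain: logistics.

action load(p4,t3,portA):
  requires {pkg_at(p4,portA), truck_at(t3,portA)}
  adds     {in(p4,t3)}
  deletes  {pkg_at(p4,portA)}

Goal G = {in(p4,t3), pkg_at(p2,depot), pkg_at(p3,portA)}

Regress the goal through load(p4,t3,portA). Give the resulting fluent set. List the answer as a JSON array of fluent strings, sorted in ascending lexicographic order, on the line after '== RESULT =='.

Regress:
  G ∩ del = {}  (empty — regression defined)
  G \ add = {in(p4,t3), pkg_at(p2,depot), pkg_at(p3,portA)} \ {in(p4,t3)} = {pkg_at(p2,depot), pkg_at(p3,portA)}
  ∪ pre   = {pkg_at(p2,depot), pkg_at(p3,portA)} ∪ {pkg_at(p4,portA), truck_at(t3,portA)}
          = {pkg_at(p2,depot), pkg_at(p3,portA), pkg_at(p4,portA), truck_at(t3,portA)}

== RESULT ==
["pkg_at(p2,depot)", "pkg_at(p3,portA)", "pkg_at(p4,portA)", "truck_at(t3,portA)"]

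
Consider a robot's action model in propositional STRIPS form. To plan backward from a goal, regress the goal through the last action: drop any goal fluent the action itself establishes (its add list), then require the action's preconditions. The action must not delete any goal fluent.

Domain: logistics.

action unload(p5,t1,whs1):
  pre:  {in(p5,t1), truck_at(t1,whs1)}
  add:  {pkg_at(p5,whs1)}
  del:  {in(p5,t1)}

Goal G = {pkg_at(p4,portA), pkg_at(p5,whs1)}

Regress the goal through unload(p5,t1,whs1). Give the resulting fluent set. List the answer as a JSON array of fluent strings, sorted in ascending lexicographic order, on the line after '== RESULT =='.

Regress:
  G ∩ del = {}  (empty — regression defined)
  G \ add = {pkg_at(p4,portA), pkg_at(p5,whs1)} \ {pkg_at(p5,whs1)} = {pkg_at(p4,portA)}
  ∪ pre   = {pkg_at(p4,portA)} ∪ {in(p5,t1), truck_at(t1,whs1)}
          = {in(p5,t1), pkg_at(p4,portA), truck_at(t1,whs1)}

== RESULT ==
["in(p5,t1)", "pkg_at(p4,portA)", "truck_at(t1,whs1)"]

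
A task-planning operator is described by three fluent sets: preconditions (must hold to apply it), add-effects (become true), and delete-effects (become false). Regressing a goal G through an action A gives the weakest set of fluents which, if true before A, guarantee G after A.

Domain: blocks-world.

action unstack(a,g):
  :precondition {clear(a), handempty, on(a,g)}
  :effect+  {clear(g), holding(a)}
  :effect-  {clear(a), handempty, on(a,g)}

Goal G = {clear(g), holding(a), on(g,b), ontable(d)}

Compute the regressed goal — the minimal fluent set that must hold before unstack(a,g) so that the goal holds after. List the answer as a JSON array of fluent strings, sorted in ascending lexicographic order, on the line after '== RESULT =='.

Compute (G \ add) ∪ pre:
  G ∩ del = {}  (empty — regression defined)
  G \ add = {clear(g), holding(a), on(g,b), ontable(d)} \ {clear(g), holding(a)} = {on(g,b), ontable(d)}
  ∪ pre   = {on(g,b), ontable(d)} ∪ {clear(a), handempty, on(a,g)}
          = {clear(a), handempty, on(a,g), on(g,b), ontable(d)}

== RESULT ==
["clear(a)", "handempty", "on(a,g)", "on(g,b)", "ontable(d)"]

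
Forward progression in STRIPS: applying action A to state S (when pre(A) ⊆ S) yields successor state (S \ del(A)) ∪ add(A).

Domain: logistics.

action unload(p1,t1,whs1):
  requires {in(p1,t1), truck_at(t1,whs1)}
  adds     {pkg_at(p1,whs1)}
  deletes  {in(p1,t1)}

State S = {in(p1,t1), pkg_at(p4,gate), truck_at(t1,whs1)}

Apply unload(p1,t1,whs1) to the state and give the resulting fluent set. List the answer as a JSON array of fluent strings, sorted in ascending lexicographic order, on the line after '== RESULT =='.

Compute (S \ del) ∪ add:
  pre ⊆ S: {in(p1,t1), truck_at(t1,whs1)} ⊆ S  — applicable
  S \ del = {pkg_at(p4,gate), truck_at(t1,whs1)}
  ∪ add   = {pkg_at(p1,whs1), pkg_at(p4,gate), truck_at(t1,whs1)}

== RESULT ==
["pkg_at(p1,whs1)", "pkg_at(p4,gate)", "truck_at(t1,whs1)"]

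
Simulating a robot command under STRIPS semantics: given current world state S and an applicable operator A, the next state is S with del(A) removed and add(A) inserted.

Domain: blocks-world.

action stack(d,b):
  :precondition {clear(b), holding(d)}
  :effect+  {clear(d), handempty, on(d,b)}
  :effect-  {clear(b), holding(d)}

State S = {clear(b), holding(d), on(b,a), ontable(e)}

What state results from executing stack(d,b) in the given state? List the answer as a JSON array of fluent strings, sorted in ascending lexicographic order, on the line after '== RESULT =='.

Compute (S \ del) ∪ add:
  pre ⊆ S: {clear(b), holding(d)} ⊆ S  — applicable
  S \ del = {on(b,a), ontable(e)}
  ∪ add   = {clear(d), handempty, on(b,a), on(d,b), ontable(e)}

== RESULT ==
["clear(d)", "handempty", "on(b,a)", "on(d,b)", "ontable(e)"]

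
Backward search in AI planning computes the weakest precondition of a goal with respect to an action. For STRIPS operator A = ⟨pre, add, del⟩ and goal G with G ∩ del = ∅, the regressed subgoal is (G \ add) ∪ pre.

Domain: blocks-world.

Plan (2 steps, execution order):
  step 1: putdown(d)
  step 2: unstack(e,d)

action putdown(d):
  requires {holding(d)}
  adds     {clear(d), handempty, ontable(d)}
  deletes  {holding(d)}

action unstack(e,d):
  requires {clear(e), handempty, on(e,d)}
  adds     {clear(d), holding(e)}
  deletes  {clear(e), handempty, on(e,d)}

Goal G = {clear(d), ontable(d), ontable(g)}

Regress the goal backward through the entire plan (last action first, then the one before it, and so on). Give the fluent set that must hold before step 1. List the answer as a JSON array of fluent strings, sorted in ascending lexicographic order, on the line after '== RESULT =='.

Work backward from the goal:
  through step 2 (unstack(e,d)): drop {clear(d)}, keep {ontable(d), ontable(g)}, require {clear(e), handempty, on(e,d)}
    → {clear(e), handempty, on(e,d), ontable(d), ontable(g)}
  through step 1 (putdown(d)): drop {handempty, ontable(d)}, keep {clear(e), on(e,d), ontable(g)}, require {holding(d)}
    → {clear(e), holding(d), on(e,d), ontable(g)}

== RESULT ==
["clear(e)", "holding(d)", "on(e,d)", "ontable(g)"]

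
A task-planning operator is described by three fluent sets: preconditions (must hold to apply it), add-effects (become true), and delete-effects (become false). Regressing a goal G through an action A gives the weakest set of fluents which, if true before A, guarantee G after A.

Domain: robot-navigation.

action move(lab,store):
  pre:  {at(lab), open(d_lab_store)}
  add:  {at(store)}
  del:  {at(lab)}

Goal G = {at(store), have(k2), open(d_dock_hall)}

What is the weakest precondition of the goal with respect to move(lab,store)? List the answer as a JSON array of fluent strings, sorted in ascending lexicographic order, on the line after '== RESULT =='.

Regress:
  G ∩ del = {}  (empty — regression defined)
  G \ add = {at(store), have(k2), open(d_dock_hall)} \ {at(store)} = {have(k2), open(d_dock_hall)}
  ∪ pre   = {have(k2), open(d_dock_hall)} ∪ {at(lab), open(d_lab_store)}
          = {at(lab), have(k2), open(d_dock_hall), open(d_lab_store)}

== RESULT ==
["at(lab)", "have(k2)", "open(d_dock_hall)", "open(d_lab_store)"]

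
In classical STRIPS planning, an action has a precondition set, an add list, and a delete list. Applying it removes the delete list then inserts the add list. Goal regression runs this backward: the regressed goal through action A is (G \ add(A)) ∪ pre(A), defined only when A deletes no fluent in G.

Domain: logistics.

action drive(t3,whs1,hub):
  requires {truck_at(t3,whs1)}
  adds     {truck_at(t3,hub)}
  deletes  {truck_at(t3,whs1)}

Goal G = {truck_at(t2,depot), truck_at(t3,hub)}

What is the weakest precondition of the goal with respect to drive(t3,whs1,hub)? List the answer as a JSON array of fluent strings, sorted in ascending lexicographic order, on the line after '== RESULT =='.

Regress:
  G ∩ del = {}  (empty — regression defined)
  G \ add = {truck_at(t2,depot), truck_at(t3,hub)} \ {truck_at(t3,hub)} = {truck_at(t2,depot)}
  ∪ pre   = {truck_at(t2,depot)} ∪ {truck_at(t3,whs1)}
          = {truck_at(t2,depot), truck_at(t3,whs1)}

== RESULT ==
["truck_at(t2,depot)", "truck_at(t3,whs1)"]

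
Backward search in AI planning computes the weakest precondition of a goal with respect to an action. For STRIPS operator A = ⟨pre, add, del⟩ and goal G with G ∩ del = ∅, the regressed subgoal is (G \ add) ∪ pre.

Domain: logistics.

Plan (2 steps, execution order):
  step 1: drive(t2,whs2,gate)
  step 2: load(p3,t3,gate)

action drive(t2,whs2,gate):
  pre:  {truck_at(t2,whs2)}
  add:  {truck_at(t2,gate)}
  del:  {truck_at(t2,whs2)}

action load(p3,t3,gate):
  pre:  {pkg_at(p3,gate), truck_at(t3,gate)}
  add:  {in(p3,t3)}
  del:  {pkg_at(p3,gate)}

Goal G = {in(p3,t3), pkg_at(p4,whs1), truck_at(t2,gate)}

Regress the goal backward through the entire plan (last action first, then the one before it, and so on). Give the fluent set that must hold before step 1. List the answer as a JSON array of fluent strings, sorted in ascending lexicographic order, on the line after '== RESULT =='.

Work backward from the goal:
  through step 2 (load(p3,t3,gate)): drop {in(p3,t3)}, keep {pkg_at(p4,whs1), truck_at(t2,gate)}, require {pkg_at(p3,gate), truck_at(t3,gate)}
    → {pkg_at(p3,gate), pkg_at(p4,whs1), truck_at(t2,gate), truck_at(t3,gate)}
  through step 1 (drive(t2,whs2,gate)): drop {truck_at(t2,gate)}, keep {pkg_at(p3,gate), pkg_at(p4,whs1), truck_at(t3,gate)}, require {truck_at(t2,whs2)}
    → {pkg_at(p3,gate), pkg_at(p4,whs1), truck_at(t2,whs2), truck_at(t3,gate)}

== RESULT ==
["pkg_at(p3,gate)", "pkg_at(p4,whs1)", "truck_at(t2,whs2)", "truck_at(t3,gate)"]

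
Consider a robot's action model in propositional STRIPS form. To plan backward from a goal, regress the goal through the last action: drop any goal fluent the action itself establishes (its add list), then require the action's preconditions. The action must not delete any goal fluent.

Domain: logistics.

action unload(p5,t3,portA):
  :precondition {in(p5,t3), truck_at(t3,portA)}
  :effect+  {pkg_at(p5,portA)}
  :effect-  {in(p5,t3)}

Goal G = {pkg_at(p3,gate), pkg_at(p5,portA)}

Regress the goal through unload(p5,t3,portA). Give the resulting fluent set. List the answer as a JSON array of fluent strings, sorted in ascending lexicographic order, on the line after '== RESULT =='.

Compute (G \ add) ∪ pre:
  G ∩ del = {}  (empty — regression defined)
  G \ add = {pkg_at(p3,gate), pkg_at(p5,portA)} \ {pkg_at(p5,portA)} = {pkg_at(p3,gate)}
  ∪ pre   = {pkg_at(p3,gate)} ∪ {in(p5,t3), truck_at(t3,portA)}
          = {in(p5,t3), pkg_at(p3,gate), truck_at(t3,portA)}

== RESULT ==
["in(p5,t3)", "pkg_at(p3,gate)", "truck_at(t3,portA)"]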